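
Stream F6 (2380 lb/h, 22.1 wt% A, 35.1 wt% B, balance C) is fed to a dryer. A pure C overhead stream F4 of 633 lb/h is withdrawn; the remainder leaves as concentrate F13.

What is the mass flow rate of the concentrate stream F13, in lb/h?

Concentrate = 2380 − 633 = 1747 lb/h.

1747 lb/h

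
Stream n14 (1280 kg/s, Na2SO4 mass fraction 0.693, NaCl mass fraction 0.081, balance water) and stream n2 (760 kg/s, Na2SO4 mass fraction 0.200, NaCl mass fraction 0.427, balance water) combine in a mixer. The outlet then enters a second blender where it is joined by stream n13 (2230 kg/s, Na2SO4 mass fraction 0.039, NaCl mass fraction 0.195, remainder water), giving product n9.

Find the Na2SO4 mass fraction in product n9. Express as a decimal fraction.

Overall, product flow = 4270 kg/s.
Na2SO4 in = 1280×0.693 + 760×0.200 + 2230×0.039 = 1126 kg/s.
Na2SO4 fraction in n9 = 0.264.

0.264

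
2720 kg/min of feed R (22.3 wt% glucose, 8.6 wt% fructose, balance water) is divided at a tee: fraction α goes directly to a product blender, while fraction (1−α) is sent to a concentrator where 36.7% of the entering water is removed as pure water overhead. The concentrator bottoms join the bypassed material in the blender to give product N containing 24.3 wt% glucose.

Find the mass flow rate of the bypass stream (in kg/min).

1837 kg/min

All 2720×0.223 = 606.56 kg/min of glucose reaches N, so N = 606.56/0.243 = 2496.1 kg/min and vapour = 223.87 kg/min.
The evaporator receives (1−α)·2720 of feed at 0.691 water and removes 0.367 of that water:
0.367×0.691×(1−α)×2720 = 223.87
(1−α) = 223.87/689.78 = 0.3245;  α = 0.6755.
Bypass flow = 0.6755×2720 = 1837.2 kg/min.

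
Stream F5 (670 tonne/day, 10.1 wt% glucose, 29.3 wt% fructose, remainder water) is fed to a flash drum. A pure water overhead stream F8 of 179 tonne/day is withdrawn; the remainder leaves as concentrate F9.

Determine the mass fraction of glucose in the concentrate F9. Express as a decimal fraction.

0.1378

glucose is not removed: 670×0.101 = 67.67 tonne/day of glucose enters F9.
Concentrate = 670 − 179 = 491 tonne/day.
Mass fraction = 67.67/491 = 0.1378.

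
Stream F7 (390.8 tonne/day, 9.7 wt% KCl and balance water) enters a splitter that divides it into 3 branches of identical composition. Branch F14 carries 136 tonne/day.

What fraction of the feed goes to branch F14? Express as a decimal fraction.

Fraction to F14 = 136/390.8 = 0.3480.

0.348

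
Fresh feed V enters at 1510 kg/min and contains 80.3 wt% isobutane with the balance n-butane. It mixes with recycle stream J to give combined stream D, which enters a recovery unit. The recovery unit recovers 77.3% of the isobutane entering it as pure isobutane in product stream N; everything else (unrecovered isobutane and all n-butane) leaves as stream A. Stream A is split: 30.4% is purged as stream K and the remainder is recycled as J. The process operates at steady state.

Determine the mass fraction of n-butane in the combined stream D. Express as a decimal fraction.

0.405

n-butane enters only via V and leaves only via the purge: 1510×0.197 = 0.304×(n-butane in A), and the recovery unit passes all n-butane, so n-butane in D = n-butane in A = 978.52 kg/min.
isobutane in D: m_A = 1510×0.803 + (1−0.304)·(1−0.773)·m_A, so m_A = 1212.5/0.8420 = 1440 kg/min.
D = 1440 + 978.52 = 2418.6 kg/min.
n-butane fraction in D = 978.52/2418.6 = 0.405.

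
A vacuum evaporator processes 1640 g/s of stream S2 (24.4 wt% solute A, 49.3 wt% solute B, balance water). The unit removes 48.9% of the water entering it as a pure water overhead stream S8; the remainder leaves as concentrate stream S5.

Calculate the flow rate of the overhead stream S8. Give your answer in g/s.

210.9 g/s

water entering = 1640×0.263 = 431.32 g/s; overhead removed = 0.489×431.32 = 210.92 g/s.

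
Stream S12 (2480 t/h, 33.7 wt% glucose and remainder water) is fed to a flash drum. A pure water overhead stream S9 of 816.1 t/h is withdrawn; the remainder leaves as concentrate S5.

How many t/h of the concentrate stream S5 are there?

Concentrate = 2480 − 816.1 = 1663.9 t/h.

1664 t/h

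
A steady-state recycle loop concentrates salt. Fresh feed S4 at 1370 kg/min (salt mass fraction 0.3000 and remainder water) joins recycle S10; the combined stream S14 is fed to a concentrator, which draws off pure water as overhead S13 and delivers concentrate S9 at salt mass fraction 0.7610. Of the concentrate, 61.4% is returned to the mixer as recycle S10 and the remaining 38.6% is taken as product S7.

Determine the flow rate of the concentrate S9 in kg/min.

Overall salt balance (none leaves overhead): salt in fresh feed = salt in product, i.e. 1370×0.300 = (1−0.614)·S9·0.761.
S9 = 411/(0.761×0.386) = 1399.2 kg/min.

1399 kg/min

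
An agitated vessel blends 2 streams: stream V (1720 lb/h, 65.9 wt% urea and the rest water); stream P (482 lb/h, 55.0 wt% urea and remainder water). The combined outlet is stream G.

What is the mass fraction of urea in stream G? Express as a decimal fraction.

Total flow out = 1720 + 482 = 2202 lb/h.
urea in = 1720×0.659 + 482×0.550 = 1398.6 lb/h.
urea mass fraction in G = 1398.6/2202 = 0.635.

0.635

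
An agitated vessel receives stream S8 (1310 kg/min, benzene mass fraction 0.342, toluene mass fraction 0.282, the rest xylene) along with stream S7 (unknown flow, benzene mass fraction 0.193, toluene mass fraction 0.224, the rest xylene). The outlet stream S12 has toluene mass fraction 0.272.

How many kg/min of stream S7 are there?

272.9 kg/min

Let S7 be the unknown flow. Total out = 1310 + S7.
toluene balance: 369.42 + 0.224·S7 = 0.272·(1310 + S7)
(0.224 − 0.272)·S7 = 0.272×1310 − 369.42 = -13.1
S7 = -13.1 / -0.048 = 272.92 kg/min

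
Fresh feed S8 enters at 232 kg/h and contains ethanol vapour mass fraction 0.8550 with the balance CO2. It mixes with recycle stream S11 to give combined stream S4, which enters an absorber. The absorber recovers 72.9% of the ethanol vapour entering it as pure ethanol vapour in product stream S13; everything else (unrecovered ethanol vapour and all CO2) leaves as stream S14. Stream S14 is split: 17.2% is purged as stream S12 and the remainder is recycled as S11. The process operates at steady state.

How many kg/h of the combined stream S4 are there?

451.3 kg/h

CO2 enters only via S8 and leaves only via the purge: 232×0.145 = 0.172×(CO2 in S14), and the absorber passes all CO2, so CO2 in S4 = CO2 in S14 = 195.58 kg/h.
ethanol vapour in S4: m_A = 232×0.855 + (1−0.172)·(1−0.729)·m_A, so m_A = 198.36/0.7756 = 255.75 kg/h.
S4 = 255.75 + 195.58 = 451.33 kg/h.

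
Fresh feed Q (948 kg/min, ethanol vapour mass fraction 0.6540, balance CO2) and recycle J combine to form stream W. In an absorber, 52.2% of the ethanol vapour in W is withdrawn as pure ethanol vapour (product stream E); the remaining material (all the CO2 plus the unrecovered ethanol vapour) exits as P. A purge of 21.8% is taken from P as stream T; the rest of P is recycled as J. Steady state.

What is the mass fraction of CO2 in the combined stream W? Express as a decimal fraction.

0.6031

CO2 enters only via Q and leaves only via the purge: 948×0.346 = 0.218×(CO2 in P), and the absorber passes all CO2, so CO2 in W = CO2 in P = 1504.6 kg/min.
ethanol vapour in W: m_A = 948×0.654 + (1−0.218)·(1−0.522)·m_A, so m_A = 619.99/0.6262 = 990.08 kg/min.
W = 990.08 + 1504.6 = 2494.7 kg/min.
CO2 fraction in W = 1504.6/2494.7 = 0.6031.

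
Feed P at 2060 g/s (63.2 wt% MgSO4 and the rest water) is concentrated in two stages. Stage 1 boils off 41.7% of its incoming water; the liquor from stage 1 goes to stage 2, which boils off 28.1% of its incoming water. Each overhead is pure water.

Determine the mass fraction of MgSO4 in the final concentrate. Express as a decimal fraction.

0.8038

water in feed = 2060×0.368 = 758.08 g/s.
After stage 1: water left = (1−0.417)×758.08 = 441.96; stream total = 1743.9 g/s.
After stage 2: water left = (1−0.281)×441.96 = 317.77; final concentrate = 1619.7 g/s.
MgSO4 fraction = 1301.9/1619.7 = 0.8038.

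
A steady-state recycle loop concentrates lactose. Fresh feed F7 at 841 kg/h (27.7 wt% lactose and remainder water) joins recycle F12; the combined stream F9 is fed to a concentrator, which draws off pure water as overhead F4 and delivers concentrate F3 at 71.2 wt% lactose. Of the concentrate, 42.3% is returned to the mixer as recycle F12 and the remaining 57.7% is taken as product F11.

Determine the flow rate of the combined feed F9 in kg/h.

1081 kg/h

Overall lactose balance (none leaves overhead): lactose in fresh feed = lactose in product, i.e. 841×0.277 = (1−0.423)·F3·0.712.
F3 = 232.96/(0.712×0.577) = 567.05 kg/h.
Recycle F12 = 0.423×567.05 = 239.86 kg/h.
Combined feed F9 = 841 + 239.86 = 1080.9 kg/h.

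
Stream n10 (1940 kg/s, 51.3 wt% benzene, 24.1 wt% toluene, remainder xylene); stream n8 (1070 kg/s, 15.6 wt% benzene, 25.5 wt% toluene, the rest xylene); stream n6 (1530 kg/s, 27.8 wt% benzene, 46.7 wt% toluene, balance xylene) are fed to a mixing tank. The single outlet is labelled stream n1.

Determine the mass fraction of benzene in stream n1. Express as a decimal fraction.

0.350

Total flow out = 1940 + 1070 + 1530 = 4540 kg/s.
benzene in = 1940×0.513 + 1070×0.156 + 1530×0.278 = 1587.5 kg/s.
benzene mass fraction in n1 = 1587.5/4540 = 0.350.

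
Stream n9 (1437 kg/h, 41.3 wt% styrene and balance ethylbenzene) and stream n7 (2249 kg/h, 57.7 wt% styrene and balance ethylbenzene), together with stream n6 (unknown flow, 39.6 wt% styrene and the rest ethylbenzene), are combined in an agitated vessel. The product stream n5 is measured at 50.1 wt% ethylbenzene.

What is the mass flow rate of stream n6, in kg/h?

503.3 kg/h

Let n6 be the unknown flow. Total out = 3686 + n6.
ethylbenzene balance: 1794.8 + 0.604·n6 = 0.501·(3686 + n6)
(0.604 − 0.501)·n6 = 0.501×3686 − 1794.8 = 51.84
n6 = 51.84 / 0.103 = 503.3 kg/h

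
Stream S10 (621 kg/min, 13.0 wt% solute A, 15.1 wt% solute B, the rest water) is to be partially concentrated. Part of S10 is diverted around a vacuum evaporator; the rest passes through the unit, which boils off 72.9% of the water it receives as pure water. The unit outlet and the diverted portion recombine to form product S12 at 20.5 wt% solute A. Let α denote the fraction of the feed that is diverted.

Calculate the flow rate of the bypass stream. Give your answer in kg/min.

187.5 kg/min

All 621×0.130 = 80.73 kg/min of solute A reaches S12, so S12 = 80.73/0.205 = 393.8 kg/min and vapour = 227.2 kg/min.
The evaporator receives (1−α)·621 of feed at 0.719 water and removes 0.729 of that water:
0.729×0.719×(1−α)×621 = 227.2
(1−α) = 227.2/325.5 = 0.6980;  α = 0.3020.
Bypass flow = 0.3020×621 = 187.55 kg/min.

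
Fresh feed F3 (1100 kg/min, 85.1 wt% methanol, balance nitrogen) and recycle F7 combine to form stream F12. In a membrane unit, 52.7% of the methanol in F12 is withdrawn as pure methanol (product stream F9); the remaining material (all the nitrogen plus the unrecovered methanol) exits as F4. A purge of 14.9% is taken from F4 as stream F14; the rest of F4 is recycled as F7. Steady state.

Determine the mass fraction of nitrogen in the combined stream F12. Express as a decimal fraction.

nitrogen enters only via F3 and leaves only via the purge: 1100×0.149 = 0.149×(nitrogen in F4), and the membrane unit passes all nitrogen, so nitrogen in F12 = nitrogen in F4 = 1100 kg/min.
methanol in F12: m_A = 1100×0.851 + (1−0.149)·(1−0.527)·m_A, so m_A = 936.1/0.5975 = 1566.8 kg/min.
F12 = 1566.8 + 1100 = 2666.8 kg/min.
nitrogen fraction in F12 = 1100/2666.8 = 0.4125.

0.4125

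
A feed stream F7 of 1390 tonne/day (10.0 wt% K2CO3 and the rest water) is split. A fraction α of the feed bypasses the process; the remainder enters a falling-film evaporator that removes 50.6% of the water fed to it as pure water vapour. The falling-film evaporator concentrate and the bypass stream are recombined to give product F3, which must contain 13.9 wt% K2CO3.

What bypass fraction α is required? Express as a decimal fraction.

0.384

All 1390×0.100 = 139 tonne/day of K2CO3 reaches F3, so F3 = 139/0.139 = 1000 tonne/day and vapour = 390 tonne/day.
The evaporator receives (1−α)·1390 of feed at 0.900 water and removes 0.506 of that water:
0.506×0.900×(1−α)×1390 = 390
(1−α) = 390/633.01 = 0.6161;  α = 0.3839.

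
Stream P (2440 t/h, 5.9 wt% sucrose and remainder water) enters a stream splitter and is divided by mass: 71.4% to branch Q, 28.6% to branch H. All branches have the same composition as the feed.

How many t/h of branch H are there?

697.8 t/h

Branch H flow = 0.286×2440 = 697.84 t/h.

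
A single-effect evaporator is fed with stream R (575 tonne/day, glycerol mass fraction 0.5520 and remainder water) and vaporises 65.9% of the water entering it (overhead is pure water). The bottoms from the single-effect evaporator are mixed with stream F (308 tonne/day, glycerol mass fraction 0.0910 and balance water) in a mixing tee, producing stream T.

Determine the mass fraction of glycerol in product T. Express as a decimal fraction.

Vapour removed = 0.659×0.448×575 = 169.76 tonne/day; concentrate = 405.24 tonne/day.
glycerol reaching the mixer = 317.4 (from concentrate) + 308×0.091 = 345.43 tonne/day.
Product flow = 405.24 + 308 = 713.24 tonne/day; glycerol fraction = 0.4843.

0.4843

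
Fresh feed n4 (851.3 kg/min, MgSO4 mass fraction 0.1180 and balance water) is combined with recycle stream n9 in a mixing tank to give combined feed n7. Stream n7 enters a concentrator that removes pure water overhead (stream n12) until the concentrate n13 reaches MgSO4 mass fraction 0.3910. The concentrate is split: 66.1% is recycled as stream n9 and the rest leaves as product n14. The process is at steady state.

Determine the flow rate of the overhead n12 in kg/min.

Overall MgSO4 balance (none leaves overhead): MgSO4 in fresh feed = MgSO4 in product, i.e. 851.3×0.118 = (1−0.661)·n13·0.391.
n13 = 100.45/(0.391×0.339) = 757.86 kg/min.
Recycle n9 = 0.661×757.86 = 500.94 kg/min.
Combined feed n7 = 851.3 + 500.94 = 1352.2 kg/min.
Overhead n12 = n7 − n13 = 1352.2 − 757.86 = 594.39 kg/min.

594.4 kg/min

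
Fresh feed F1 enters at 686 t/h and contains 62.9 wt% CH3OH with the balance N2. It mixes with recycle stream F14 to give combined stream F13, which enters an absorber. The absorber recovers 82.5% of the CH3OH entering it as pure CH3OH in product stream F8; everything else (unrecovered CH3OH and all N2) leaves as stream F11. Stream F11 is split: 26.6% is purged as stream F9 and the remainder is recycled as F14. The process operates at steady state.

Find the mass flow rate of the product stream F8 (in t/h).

408.4 t/h

CH3OH in F13: m_A = 686×0.629 + (1−0.266)·(1−0.825)·m_A, so m_A = 431.49/0.8715 = 495.09 t/h.
Product F8 = 0.825×495.09 = 408.45 t/h.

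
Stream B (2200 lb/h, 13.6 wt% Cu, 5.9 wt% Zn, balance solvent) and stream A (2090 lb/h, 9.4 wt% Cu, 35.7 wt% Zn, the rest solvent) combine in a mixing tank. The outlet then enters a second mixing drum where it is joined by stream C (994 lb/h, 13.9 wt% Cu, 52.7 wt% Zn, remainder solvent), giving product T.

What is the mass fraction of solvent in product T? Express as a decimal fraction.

Overall, product flow = 5284 lb/h.
solvent in = 2200×0.805 + 2090×0.549 + 994×0.334 = 3250.4 lb/h.
solvent fraction in T = 0.615.

0.615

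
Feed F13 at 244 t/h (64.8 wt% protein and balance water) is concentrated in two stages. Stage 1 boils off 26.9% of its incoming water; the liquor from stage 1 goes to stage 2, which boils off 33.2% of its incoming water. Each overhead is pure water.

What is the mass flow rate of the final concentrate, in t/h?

200.1 t/h

water in feed = 244×0.352 = 85.888 t/h.
After stage 1: water left = (1−0.269)×85.888 = 62.784; stream total = 220.9 t/h.
After stage 2: water left = (1−0.332)×62.784 = 41.94; final concentrate = 200.05 t/h.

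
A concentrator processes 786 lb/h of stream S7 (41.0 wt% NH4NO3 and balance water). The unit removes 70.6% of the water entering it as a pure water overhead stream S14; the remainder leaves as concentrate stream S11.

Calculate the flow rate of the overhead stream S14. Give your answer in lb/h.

water entering = 786×0.590 = 463.74 lb/h; overhead removed = 0.706×463.74 = 327.4 lb/h.

327.4 lb/h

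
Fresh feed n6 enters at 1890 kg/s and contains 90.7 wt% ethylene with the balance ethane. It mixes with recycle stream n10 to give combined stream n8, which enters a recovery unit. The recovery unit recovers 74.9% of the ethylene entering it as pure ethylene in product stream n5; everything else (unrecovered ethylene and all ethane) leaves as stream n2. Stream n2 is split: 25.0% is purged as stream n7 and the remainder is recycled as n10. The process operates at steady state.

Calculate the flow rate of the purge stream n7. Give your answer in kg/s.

ethane enters only via n6 and leaves only via the purge: 1890×0.093 = 0.250×(ethane in n2), and the recovery unit passes all ethane, so ethane in n8 = ethane in n2 = 703.08 kg/s.
ethylene in n8: m_A = 1890×0.907 + (1−0.250)·(1−0.749)·m_A, so m_A = 1714.2/0.8117 = 2111.8 kg/s.
n2 = (1−0.749)×2111.8 + 703.08 = 1233.1 kg/s.
Purge n7 = 0.250×1233.1 = 308.28 kg/s.

308.3 kg/s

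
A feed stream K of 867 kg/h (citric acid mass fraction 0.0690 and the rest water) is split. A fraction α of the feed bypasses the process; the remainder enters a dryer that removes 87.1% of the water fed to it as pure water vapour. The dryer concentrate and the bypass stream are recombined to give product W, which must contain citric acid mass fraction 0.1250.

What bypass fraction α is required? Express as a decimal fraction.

All 867×0.069 = 59.823 kg/h of citric acid reaches W, so W = 59.823/0.125 = 478.58 kg/h and vapour = 388.42 kg/h.
The evaporator receives (1−α)·867 of feed at 0.931 water and removes 0.871 of that water:
0.871×0.931×(1−α)×867 = 388.42
(1−α) = 388.42/703.05 = 0.5525;  α = 0.4475.

0.448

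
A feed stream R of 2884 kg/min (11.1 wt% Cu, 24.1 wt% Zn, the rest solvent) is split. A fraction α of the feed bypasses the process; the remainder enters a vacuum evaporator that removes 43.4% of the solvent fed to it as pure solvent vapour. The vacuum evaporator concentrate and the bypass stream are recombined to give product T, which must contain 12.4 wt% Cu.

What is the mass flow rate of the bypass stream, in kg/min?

All 2884×0.111 = 320.12 kg/min of Cu reaches T, so T = 320.12/0.124 = 2581.6 kg/min and vapour = 302.35 kg/min.
The evaporator receives (1−α)·2884 of feed at 0.648 solvent and removes 0.434 of that solvent:
0.434×0.648×(1−α)×2884 = 302.35
(1−α) = 302.35/811.07 = 0.3728;  α = 0.6272.
Bypass flow = 0.6272×2884 = 1808.9 kg/min.

1809 kg/min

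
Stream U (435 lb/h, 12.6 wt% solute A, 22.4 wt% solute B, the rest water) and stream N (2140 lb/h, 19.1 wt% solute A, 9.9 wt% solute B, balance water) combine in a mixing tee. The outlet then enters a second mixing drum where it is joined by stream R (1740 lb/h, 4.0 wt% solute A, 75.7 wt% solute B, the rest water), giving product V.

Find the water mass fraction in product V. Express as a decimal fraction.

Overall, product flow = 4315 lb/h.
water in = 435×0.650 + 2140×0.710 + 1740×0.203 = 2155.4 lb/h.
water fraction in V = 0.4995.

0.4995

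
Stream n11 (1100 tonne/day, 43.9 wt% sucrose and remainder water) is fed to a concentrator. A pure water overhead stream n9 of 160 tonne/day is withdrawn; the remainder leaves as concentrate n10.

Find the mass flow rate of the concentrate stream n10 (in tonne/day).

940 tonne/day

Concentrate = 1100 − 160 = 940 tonne/day.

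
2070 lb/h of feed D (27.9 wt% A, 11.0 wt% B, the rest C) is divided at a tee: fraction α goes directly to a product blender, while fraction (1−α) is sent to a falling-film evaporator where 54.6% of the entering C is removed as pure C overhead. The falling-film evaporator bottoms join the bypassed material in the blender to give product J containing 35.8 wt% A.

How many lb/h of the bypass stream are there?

700.8 lb/h

All 2070×0.279 = 577.53 lb/h of A reaches J, so J = 577.53/0.358 = 1613.2 lb/h and vapour = 456.79 lb/h.
The evaporator receives (1−α)·2070 of feed at 0.611 C and removes 0.546 of that C:
0.546×0.611×(1−α)×2070 = 456.79
(1−α) = 456.79/690.56 = 0.6615;  α = 0.3385.
Bypass flow = 0.3385×2070 = 700.76 lb/h.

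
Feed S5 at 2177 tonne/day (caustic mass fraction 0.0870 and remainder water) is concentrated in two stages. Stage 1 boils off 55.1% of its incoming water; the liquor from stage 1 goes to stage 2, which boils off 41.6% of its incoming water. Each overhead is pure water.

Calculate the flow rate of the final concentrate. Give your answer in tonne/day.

710.6 tonne/day

water in feed = 2177×0.913 = 1987.6 tonne/day.
After stage 1: water left = (1−0.551)×1987.6 = 892.43; stream total = 1081.8 tonne/day.
After stage 2: water left = (1−0.416)×892.43 = 521.18; final concentrate = 710.58 tonne/day.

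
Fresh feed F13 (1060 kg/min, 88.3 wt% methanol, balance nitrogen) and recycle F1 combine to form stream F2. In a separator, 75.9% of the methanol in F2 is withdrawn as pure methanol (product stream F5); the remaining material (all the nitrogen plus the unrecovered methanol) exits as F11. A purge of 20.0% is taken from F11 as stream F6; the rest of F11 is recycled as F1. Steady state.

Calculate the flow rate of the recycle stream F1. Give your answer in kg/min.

nitrogen enters only via F13 and leaves only via the purge: 1060×0.117 = 0.200×(nitrogen in F11), and the separator passes all nitrogen, so nitrogen in F2 = nitrogen in F11 = 620.1 kg/min.
methanol in F2: m_A = 1060×0.883 + (1−0.200)·(1−0.759)·m_A, so m_A = 935.98/0.8072 = 1159.5 kg/min.
F11 = (1−0.759)×1159.5 + 620.1 = 899.55 kg/min.
Recycle F1 = (1−0.200)×899.55 = 719.64 kg/min.

719.6 kg/min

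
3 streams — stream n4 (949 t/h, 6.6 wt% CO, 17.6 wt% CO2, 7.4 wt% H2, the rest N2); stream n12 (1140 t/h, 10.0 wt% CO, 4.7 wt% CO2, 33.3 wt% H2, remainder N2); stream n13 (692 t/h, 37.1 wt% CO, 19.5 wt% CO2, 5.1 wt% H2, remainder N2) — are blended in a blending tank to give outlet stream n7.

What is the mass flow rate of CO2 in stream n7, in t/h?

355.5 t/h

CO2 out = CO2 in = 949×0.176 + 1140×0.047 + 692×0.195 = 355.54 t/h.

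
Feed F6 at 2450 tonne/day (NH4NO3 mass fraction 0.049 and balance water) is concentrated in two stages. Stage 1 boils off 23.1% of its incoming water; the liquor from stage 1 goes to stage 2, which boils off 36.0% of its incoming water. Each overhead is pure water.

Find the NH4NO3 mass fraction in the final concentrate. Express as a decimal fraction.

0.095

water in feed = 2450×0.951 = 2329.9 tonne/day.
After stage 1: water left = (1−0.231)×2329.9 = 1791.7; stream total = 1911.8 tonne/day.
After stage 2: water left = (1−0.360)×1791.7 = 1146.7; final concentrate = 1266.8 tonne/day.
NH4NO3 fraction = 120.05/1266.8 = 0.095.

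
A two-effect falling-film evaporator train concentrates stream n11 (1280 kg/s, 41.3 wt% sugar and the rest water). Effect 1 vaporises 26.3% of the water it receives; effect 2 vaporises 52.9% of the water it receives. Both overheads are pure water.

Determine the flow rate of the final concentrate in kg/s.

water in feed = 1280×0.587 = 751.36 kg/s.
After stage 1: water left = (1−0.263)×751.36 = 553.75; stream total = 1082.4 kg/s.
After stage 2: water left = (1−0.529)×553.75 = 260.82; final concentrate = 789.46 kg/s.

789.5 kg/s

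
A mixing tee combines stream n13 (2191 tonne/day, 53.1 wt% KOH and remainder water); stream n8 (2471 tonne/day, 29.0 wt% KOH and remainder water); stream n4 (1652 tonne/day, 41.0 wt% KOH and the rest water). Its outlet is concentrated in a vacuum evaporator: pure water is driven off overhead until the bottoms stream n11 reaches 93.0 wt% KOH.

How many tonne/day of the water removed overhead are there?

3564 tonne/day

KOH entering = 2191×0.531 + 2471×0.290 + 1652×0.410 = 2557.3 tonne/day.
All KOH reports to n11, so n11 = 2557.3/0.930 = 2749.8 tonne/day.
Total feed = 6314 tonne/day; overhead = 6314 − 2749.8 = 3564.2 tonne/day.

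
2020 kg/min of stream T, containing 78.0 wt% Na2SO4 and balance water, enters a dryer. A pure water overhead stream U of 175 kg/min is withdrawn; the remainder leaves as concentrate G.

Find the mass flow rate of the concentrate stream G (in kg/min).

Concentrate = 2020 − 175 = 1845 kg/min.

1845 kg/min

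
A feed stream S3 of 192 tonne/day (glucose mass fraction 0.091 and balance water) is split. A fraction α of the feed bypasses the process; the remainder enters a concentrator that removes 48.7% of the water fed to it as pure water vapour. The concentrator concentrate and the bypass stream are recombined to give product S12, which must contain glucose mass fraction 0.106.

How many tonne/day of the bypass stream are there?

All 192×0.091 = 17.472 tonne/day of glucose reaches S12, so S12 = 17.472/0.106 = 164.83 tonne/day and vapour = 27.17 tonne/day.
The evaporator receives (1−α)·192 of feed at 0.909 water and removes 0.487 of that water:
0.487×0.909×(1−α)×192 = 27.17
(1−α) = 27.17/84.995 = 0.3197;  α = 0.6803.
Bypass flow = 0.6803×192 = 130.62 tonne/day.

130.6 tonne/day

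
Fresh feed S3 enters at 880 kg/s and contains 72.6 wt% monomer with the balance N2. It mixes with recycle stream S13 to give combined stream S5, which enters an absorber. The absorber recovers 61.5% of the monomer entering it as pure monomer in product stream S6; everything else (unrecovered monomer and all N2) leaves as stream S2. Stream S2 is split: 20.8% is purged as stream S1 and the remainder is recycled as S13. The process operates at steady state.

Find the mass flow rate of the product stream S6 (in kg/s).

565.3 kg/s

monomer in S5: m_A = 880×0.726 + (1−0.208)·(1−0.615)·m_A, so m_A = 638.88/0.6951 = 919.15 kg/s.
Product S6 = 0.615×919.15 = 565.27 kg/s.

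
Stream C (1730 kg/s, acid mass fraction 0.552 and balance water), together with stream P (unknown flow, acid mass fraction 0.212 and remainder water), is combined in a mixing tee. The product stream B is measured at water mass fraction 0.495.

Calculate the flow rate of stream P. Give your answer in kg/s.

Let P be the unknown flow. Total out = 1730 + P.
water balance: 775.04 + 0.788·P = 0.495·(1730 + P)
(0.788 − 0.495)·P = 0.495×1730 − 775.04 = 81.31
P = 81.31 / 0.293 = 277.51 kg/s

277.5 kg/s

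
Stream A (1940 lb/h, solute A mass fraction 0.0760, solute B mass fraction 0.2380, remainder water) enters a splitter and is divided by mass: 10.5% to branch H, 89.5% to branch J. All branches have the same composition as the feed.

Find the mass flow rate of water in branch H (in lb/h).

Branch H total = 0.105×1940 = 203.7 lb/h.
water in H = 0.686×203.7 = 139.74 lb/h.

139.7 lb/h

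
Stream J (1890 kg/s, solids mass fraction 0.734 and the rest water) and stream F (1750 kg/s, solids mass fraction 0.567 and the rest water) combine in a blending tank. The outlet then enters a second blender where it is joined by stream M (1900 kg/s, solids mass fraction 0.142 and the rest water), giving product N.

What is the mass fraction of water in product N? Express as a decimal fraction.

0.522

Overall, product flow = 5540 kg/s.
water in = 1890×0.266 + 1750×0.433 + 1900×0.858 = 2890.7 kg/s.
water fraction in N = 0.522.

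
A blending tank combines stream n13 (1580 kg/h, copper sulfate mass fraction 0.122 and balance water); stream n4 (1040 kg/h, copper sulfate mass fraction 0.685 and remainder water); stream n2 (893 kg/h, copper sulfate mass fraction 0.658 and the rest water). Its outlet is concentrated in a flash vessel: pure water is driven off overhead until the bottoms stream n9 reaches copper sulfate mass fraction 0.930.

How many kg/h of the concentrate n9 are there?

copper sulfate entering = 1580×0.122 + 1040×0.685 + 893×0.658 = 1492.8 kg/h.
All copper sulfate reports to n9, so n9 = 1492.8/0.930 = 1605.1 kg/h.

1605 kg/h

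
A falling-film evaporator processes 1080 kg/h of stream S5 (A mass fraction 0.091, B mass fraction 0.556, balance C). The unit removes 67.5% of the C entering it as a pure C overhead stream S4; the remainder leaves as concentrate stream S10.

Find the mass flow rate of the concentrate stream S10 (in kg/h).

822.7 kg/h

C entering = 1080×0.353 = 381.24 kg/h; overhead removed = 0.675×381.24 = 257.34 kg/h.
Concentrate = 1080 − 257.34 = 822.66 kg/h.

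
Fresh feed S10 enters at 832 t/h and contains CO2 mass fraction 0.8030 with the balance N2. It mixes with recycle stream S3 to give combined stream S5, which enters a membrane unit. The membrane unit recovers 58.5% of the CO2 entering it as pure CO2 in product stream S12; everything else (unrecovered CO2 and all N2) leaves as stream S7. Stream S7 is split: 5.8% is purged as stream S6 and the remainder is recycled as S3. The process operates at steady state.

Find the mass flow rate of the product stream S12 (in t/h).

CO2 in S5: m_A = 832×0.803 + (1−0.058)·(1−0.585)·m_A, so m_A = 668.1/0.6091 = 1096.9 t/h.
Product S12 = 0.585×1096.9 = 641.69 t/h.

641.7 t/h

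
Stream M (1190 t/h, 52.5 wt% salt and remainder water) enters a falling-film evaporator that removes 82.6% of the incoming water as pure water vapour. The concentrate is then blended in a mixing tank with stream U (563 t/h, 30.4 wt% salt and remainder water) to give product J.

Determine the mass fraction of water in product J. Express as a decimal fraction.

Vapour removed = 0.826×0.475×1190 = 466.9 t/h; concentrate = 723.1 t/h.
water reaching the mixer = 98.354 (from concentrate) + 563×0.696 = 490.2 t/h.
Product flow = 723.1 + 563 = 1286.1 t/h; water fraction = 0.381.

0.381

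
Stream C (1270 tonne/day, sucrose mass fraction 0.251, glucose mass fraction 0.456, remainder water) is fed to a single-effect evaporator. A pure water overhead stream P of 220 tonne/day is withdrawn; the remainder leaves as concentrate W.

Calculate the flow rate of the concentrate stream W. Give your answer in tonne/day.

Concentrate = 1270 − 220 = 1050 tonne/day.

1050 tonne/day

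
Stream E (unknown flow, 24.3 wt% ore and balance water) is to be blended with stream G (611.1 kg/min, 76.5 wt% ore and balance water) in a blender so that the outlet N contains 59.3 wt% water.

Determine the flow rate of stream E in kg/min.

Let E be the unknown flow. Total out = 611.1 + E.
water balance: 143.61 + 0.757·E = 0.593·(611.1 + E)
(0.757 − 0.593)·E = 0.593×611.1 − 143.61 = 218.77
E = 218.77 / 0.164 = 1334 kg/min

1334 kg/min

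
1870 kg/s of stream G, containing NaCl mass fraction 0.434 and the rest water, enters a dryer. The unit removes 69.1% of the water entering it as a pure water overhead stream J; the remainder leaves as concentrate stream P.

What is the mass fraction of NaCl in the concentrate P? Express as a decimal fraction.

NaCl is not removed: 1870×0.434 = 811.58 kg/s of NaCl enters P.
water entering = 1870×0.566 = 1058.4 kg/s; overhead removed = 0.691×1058.4 = 731.37 kg/s.
Concentrate = 1870 − 731.37 = 1138.6 kg/s.
Mass fraction = 811.58/1138.6 = 0.713.

0.713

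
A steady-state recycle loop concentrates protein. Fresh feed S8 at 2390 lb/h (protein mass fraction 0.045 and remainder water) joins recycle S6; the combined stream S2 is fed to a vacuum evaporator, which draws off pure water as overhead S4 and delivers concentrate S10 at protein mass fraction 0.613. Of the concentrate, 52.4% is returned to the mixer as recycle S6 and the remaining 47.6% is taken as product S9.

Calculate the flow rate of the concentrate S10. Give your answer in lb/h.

368.6 lb/h

Overall protein balance (none leaves overhead): protein in fresh feed = protein in product, i.e. 2390×0.045 = (1−0.524)·S10·0.613.
S10 = 107.55/(0.613×0.476) = 368.59 lb/h.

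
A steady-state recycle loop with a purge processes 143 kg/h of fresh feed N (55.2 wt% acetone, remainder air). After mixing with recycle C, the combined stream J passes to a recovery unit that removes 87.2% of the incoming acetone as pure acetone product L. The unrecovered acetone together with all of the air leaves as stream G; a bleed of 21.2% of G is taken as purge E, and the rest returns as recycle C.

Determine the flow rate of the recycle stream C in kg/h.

247 kg/h

air enters only via N and leaves only via the purge: 143×0.448 = 0.212×(air in G), and the recovery unit passes all air, so air in J = air in G = 302.19 kg/h.
acetone in J: m_A = 143×0.552 + (1−0.212)·(1−0.872)·m_A, so m_A = 78.936/0.8991 = 87.791 kg/h.
G = (1−0.872)×87.791 + 302.19 = 313.43 kg/h.
Recycle C = (1−0.212)×313.43 = 246.98 kg/h.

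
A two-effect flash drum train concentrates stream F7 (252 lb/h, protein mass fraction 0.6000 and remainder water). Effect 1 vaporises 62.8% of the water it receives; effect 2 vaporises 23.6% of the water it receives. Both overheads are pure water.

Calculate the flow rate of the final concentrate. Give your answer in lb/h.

water in feed = 252×0.400 = 100.8 lb/h.
After stage 1: water left = (1−0.628)×100.8 = 37.498; stream total = 188.7 lb/h.
After stage 2: water left = (1−0.236)×37.498 = 28.648; final concentrate = 179.85 lb/h.

179.8 lb/h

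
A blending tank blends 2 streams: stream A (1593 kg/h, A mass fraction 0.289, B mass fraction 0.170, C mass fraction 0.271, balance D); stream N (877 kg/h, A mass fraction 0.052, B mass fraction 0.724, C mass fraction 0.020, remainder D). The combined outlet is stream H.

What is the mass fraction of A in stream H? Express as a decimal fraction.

Total flow out = 1593 + 877 = 2470 kg/h.
A in = 1593×0.289 + 877×0.052 = 505.98 kg/h.
A mass fraction in H = 505.98/2470 = 0.205.

0.205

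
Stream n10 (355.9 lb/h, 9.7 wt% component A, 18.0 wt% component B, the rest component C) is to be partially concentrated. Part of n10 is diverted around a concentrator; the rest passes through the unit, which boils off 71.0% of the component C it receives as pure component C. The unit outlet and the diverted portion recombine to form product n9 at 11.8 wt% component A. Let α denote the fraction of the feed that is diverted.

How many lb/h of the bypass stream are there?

232.5 lb/h

All 355.9×0.097 = 34.522 lb/h of component A reaches n9, so n9 = 34.522/0.118 = 292.56 lb/h and vapour = 63.338 lb/h.
The evaporator receives (1−α)·355.9 of feed at 0.723 component C and removes 0.710 of that component C:
0.710×0.723×(1−α)×355.9 = 63.338
(1−α) = 63.338/182.69 = 0.3467;  α = 0.6533.
Bypass flow = 0.6533×355.9 = 232.51 lb/h.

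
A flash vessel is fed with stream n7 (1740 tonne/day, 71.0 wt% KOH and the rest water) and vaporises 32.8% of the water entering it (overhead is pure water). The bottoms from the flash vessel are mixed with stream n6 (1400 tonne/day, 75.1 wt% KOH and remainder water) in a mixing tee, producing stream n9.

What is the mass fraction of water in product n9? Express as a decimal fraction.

Vapour removed = 0.328×0.290×1740 = 165.51 tonne/day; concentrate = 1574.5 tonne/day.
water reaching the mixer = 339.09 (from concentrate) + 1400×0.249 = 687.69 tonne/day.
Product flow = 1574.5 + 1400 = 2974.5 tonne/day; water fraction = 0.231.

0.231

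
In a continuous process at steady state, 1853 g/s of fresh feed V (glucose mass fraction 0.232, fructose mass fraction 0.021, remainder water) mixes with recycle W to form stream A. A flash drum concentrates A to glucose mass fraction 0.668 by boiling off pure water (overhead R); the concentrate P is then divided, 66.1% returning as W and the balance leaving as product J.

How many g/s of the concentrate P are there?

Overall glucose balance (none leaves overhead): glucose in fresh feed = glucose in product, i.e. 1853×0.232 = (1−0.661)·P·0.668.
P = 429.9/(0.668×0.339) = 1898.4 g/s.

1898 g/s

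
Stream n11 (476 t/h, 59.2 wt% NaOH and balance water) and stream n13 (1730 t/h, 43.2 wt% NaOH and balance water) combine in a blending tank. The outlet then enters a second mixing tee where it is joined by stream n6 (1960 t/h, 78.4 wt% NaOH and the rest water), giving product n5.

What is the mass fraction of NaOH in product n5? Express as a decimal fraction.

Overall, product flow = 4166 t/h.
NaOH in = 476×0.592 + 1730×0.432 + 1960×0.784 = 2565.8 t/h.
NaOH fraction in n5 = 0.616.

0.616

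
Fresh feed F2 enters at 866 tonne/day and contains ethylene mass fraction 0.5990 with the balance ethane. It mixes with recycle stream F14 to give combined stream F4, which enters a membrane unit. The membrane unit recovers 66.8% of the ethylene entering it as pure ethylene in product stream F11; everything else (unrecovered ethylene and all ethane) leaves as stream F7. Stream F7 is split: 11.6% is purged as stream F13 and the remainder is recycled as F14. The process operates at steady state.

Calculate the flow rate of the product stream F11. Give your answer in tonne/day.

490.5 tonne/day

ethylene in F4: m_A = 866×0.599 + (1−0.116)·(1−0.668)·m_A, so m_A = 518.73/0.7065 = 734.22 tonne/day.
Product F11 = 0.668×734.22 = 490.46 tonne/day.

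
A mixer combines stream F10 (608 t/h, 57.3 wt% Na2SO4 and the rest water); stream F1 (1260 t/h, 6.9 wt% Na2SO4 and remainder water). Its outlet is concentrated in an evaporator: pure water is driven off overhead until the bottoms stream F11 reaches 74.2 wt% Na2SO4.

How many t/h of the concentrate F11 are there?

586.7 t/h

Na2SO4 entering = 608×0.573 + 1260×0.069 = 435.32 t/h.
All Na2SO4 reports to F11, so F11 = 435.32/0.742 = 586.69 t/h.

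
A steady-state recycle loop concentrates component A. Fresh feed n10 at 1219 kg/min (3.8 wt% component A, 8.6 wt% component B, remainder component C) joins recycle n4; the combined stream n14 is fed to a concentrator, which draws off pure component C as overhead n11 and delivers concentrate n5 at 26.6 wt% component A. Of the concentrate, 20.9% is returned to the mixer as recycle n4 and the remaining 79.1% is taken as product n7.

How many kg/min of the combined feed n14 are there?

1265 kg/min

Overall component A balance (none leaves overhead): component A in fresh feed = component A in product, i.e. 1219×0.038 = (1−0.209)·n5·0.266.
n5 = 46.322/(0.266×0.791) = 220.16 kg/min.
Recycle n4 = 0.209×220.16 = 46.012 kg/min.
Combined feed n14 = 1219 + 46.012 = 1265 kg/min.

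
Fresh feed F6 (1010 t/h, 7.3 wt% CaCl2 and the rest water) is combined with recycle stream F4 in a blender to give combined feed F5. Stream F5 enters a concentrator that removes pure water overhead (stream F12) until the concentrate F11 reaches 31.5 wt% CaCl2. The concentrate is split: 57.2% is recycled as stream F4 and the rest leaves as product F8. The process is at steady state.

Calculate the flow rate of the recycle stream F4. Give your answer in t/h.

Overall CaCl2 balance (none leaves overhead): CaCl2 in fresh feed = CaCl2 in product, i.e. 1010×0.073 = (1−0.572)·F11·0.315.
F11 = 73.73/(0.315×0.428) = 546.88 t/h.
Recycle F4 = 0.572×546.88 = 312.81 t/h.

312.8 t/h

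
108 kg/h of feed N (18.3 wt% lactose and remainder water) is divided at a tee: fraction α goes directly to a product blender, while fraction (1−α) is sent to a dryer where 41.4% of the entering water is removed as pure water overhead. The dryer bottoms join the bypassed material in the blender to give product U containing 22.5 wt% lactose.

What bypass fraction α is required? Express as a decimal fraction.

All 108×0.183 = 19.764 kg/h of lactose reaches U, so U = 19.764/0.225 = 87.84 kg/h and vapour = 20.16 kg/h.
The evaporator receives (1−α)·108 of feed at 0.817 water and removes 0.414 of that water:
0.414×0.817×(1−α)×108 = 20.16
(1−α) = 20.16/36.53 = 0.5519;  α = 0.4481.

0.448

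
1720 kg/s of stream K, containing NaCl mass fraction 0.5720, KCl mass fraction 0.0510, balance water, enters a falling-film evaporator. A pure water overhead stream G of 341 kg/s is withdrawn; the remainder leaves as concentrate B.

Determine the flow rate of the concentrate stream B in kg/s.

1379 kg/s

Concentrate = 1720 − 341 = 1379 kg/s.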